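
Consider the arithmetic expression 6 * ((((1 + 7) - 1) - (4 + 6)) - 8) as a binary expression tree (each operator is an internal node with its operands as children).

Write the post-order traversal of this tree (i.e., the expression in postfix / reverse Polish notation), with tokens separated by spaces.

Post-order on an expression tree gives postfix notation: for each operator, emit left operand, right operand, then the operator.

6 1 7 + 1 - 4 6 + - 8 - *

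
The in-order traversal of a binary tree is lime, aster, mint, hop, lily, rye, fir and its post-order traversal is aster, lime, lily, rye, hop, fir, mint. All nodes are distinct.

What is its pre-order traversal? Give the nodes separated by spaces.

The last element of post-order is the root; it splits in-order into left and right subtrees.
Root mint: left subtree has 2 nodes {lime, aster}, right has 4 {hop, lily, rye, fir}.
  Root lime: left subtree has 0 nodes { }, right has 1 {aster}.
  Root fir: left subtree has 3 nodes {hop, lily, rye}, right has 0 { }.
    Root hop: left subtree has 0 nodes { }, right has 2 {lily, rye}.
      Root rye: left subtree has 1 node {lily}, right has 0 { }.

mint lime aster fir hop rye lily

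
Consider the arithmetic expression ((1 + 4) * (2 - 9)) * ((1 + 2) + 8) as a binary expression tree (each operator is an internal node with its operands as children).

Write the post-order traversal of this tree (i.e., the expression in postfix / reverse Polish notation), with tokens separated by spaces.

1 4 + 2 9 - * 1 2 + 8 + *

Post-order on an expression tree gives postfix notation: for each operator, emit left operand, right operand, then the operator.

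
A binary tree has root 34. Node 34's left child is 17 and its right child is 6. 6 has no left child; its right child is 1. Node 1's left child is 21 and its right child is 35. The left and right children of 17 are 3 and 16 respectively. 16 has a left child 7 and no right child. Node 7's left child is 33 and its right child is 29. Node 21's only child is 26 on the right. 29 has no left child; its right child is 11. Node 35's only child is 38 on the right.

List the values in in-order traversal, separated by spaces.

In-order visits the left subtree, then the node, then the right subtree.
At 34: go left to 17.
  At 17: go left to 3.
    3 is a leaf — visit 3.
  Visit 17.
  At 17: go right to 16.
    At 16: go left to 7.
      At 7: go left to 33.
        33 is a leaf — visit 33.
      Visit 7.
      At 7: go right to 29.
        At 29: no left child.
        Visit 29.
        At 29: go right to 11.
          11 is a leaf — visit 11.
    Visit 16.
    At 16: no right child.
Visit 34.
At 34: go right to 6.
  At 6: no left child.
  Visit 6.
  At 6: go right to 1.
    At 1: go left to 21.
      At 21: no left child.
      Visit 21.
      At 21: go right to 26.
        26 is a leaf — visit 26.
    Visit 1.
    At 1: go right to 35.
      At 35: no left child.
      Visit 35.
      At 35: go right to 38.
        38 is a leaf — visit 38.

3 17 33 7 29 11 16 34 6 21 26 1 35 38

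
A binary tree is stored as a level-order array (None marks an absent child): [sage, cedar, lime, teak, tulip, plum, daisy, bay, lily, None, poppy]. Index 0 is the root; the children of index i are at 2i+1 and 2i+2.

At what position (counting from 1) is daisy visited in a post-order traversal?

Post-order visits the left subtree, then the right subtree, then the node.
At sage: go left to cedar.
  At cedar: go left to teak.
    At teak: go left to bay.
      bay is a leaf — visit bay.
    At teak: go right to lily.
      lily is a leaf — visit lily.
    Visit teak.
  At cedar: go right to tulip.
    At tulip: no left child.
    At tulip: go right to poppy.
      poppy is a leaf — visit poppy.
    Visit tulip.
  Visit cedar.
At sage: go right to lime.
  At lime: go left to plum.
    plum is a leaf — visit plum.
  At lime: go right to daisy.
    daisy is a leaf — visit daisy.
  Visit lime.
Visit sage.
Full post-order sequence: bay, lily, teak, poppy, tulip, cedar, plum, daisy, lime, sage.

8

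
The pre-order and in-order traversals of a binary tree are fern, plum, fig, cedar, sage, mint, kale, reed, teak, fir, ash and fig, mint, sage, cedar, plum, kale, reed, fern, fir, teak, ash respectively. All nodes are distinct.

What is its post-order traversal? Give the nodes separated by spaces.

The first element of pre-order is the root; it splits in-order into left and right subtrees.
Root fern: left subtree has 7 nodes {fig, mint, sage, cedar, plum, kale, reed}, right has 3 {fir, teak, ash}.
  Root plum: left subtree has 4 nodes {fig, mint, sage, cedar}, right has 2 {kale, reed}.
    Root fig: left subtree has 0 nodes { }, right has 3 {mint, sage, cedar}.
      Root cedar: left subtree has 2 nodes {mint, sage}, right has 0 { }.
        Root sage: left subtree has 1 node {mint}, right has 0 { }.
    Root kale: left subtree has 0 nodes { }, right has 1 {reed}.
  Root teak: left subtree has 1 node {fir}, right has 1 {ash}.

mint sage cedar fig reed kale plum fir ash teak fern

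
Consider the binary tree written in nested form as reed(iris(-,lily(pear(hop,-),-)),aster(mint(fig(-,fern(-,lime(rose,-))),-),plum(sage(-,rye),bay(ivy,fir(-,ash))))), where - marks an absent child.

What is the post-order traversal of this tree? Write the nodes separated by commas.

Post-order visits the left subtree, then the right subtree, then the node.
At reed: go left to iris.
  At iris: no left child.
  At iris: go right to lily.
    At lily: go left to pear.
      At pear: go left to hop.
        hop is a leaf — visit hop.
      At pear: no right child.
      Visit pear.
    At lily: no right child.
    Visit lily.
  Visit iris.
At reed: go right to aster.
  At aster: go left to mint.
    At mint: go left to fig.
      At fig: no left child.
      At fig: go right to fern.
        At fern: no left child.
        At fern: go right to lime.
          At lime: go left to rose.
            rose is a leaf — visit rose.
          At lime: no right child.
          Visit lime.
        Visit fern.
      Visit fig.
    At mint: no right child.
    Visit mint.
  At aster: go right to plum.
    At plum: go left to sage.
      At sage: no left child.
      At sage: go right to rye.
        rye is a leaf — visit rye.
      Visit sage.
    At plum: go right to bay.
      At bay: go left to ivy.
        ivy is a leaf — visit ivy.
      At bay: go right to fir.
        At fir: no left child.
        At fir: go right to ash.
          ash is a leaf — visit ash.
        Visit fir.
      Visit bay.
    Visit plum.
  Visit aster.
Visit reed.

hop, pear, lily, iris, rose, lime, fern, fig, mint, rye, sage, ivy, ash, fir, bay, plum, aster, reed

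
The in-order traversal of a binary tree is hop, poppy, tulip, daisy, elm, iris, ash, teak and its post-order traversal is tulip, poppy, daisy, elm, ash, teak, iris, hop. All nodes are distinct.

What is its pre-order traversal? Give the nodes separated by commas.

The last element of post-order is the root; it splits in-order into left and right subtrees.
Root hop: left subtree has 0 nodes { }, right has 7 {poppy, tulip, daisy, elm, iris, ash, teak}.
  Root iris: left subtree has 4 nodes {poppy, tulip, daisy, elm}, right has 2 {ash, teak}.
    Root elm: left subtree has 3 nodes {poppy, tulip, daisy}, right has 0 { }.
      Root daisy: left subtree has 2 nodes {poppy, tulip}, right has 0 { }.
        Root poppy: left subtree has 0 nodes { }, right has 1 {tulip}.
    Root teak: left subtree has 1 node {ash}, right has 0 { }.

hop, iris, elm, daisy, poppy, tulip, teak, ash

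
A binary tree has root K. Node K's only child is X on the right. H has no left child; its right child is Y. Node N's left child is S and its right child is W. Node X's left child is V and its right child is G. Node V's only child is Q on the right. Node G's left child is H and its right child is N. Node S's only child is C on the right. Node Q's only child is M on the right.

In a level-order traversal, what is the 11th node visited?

Level-order visits nodes level by level from the root, left to right within each level.
Level 0: K
Level 1: X
Level 2: V, G
Level 3: Q, H, N
Level 4: M, Y, S, W
Level 5: C
Full level-order sequence: K, X, V, G, Q, H, N, M, Y, S, W, C.

W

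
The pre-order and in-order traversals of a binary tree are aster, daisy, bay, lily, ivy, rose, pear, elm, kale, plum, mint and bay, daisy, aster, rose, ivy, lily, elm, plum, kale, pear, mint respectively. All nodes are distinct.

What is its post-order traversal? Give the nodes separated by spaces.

The first element of pre-order is the root; it splits in-order into left and right subtrees.
Root aster: left subtree has 2 nodes {bay, daisy}, right has 8 {rose, ivy, lily, elm, plum, kale, pear, mint}.
  Root daisy: left subtree has 1 node {bay}, right has 0 { }.
  Root lily: left subtree has 2 nodes {rose, ivy}, right has 5 {elm, plum, kale, pear, mint}.
    Root ivy: left subtree has 1 node {rose}, right has 0 { }.
    Root pear: left subtree has 3 nodes {elm, plum, kale}, right has 1 {mint}.
      Root elm: left subtree has 0 nodes { }, right has 2 {plum, kale}.
        Root kale: left subtree has 1 node {plum}, right has 0 { }.

bay daisy rose ivy plum kale elm mint pear lily aster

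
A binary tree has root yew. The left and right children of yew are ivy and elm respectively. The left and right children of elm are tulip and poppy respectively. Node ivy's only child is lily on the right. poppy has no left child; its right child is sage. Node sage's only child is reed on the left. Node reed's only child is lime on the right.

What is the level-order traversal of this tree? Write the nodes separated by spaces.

yew ivy elm lily tulip poppy sage reed lime

Level-order visits nodes level by level from the root, left to right within each level.
Level 0: yew
Level 1: ivy, elm
Level 2: lily, tulip, poppy
Level 3: sage
Level 4: reed
Level 5: lime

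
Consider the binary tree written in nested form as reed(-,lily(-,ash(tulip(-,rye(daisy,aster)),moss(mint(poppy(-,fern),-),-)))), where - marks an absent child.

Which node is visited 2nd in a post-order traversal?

Post-order visits the left subtree, then the right subtree, then the node.
At reed: no left child.
At reed: go right to lily.
  At lily: no left child.
  At lily: go right to ash.
    At ash: go left to tulip.
      At tulip: no left child.
      At tulip: go right to rye.
        At rye: go left to daisy.
          daisy is a leaf — visit daisy.
        At rye: go right to aster.
          aster is a leaf — visit aster.
        Visit rye.
      Visit tulip.
    At ash: go right to moss.
      At moss: go left to mint.
        At mint: go left to poppy.
          At poppy: no left child.
          At poppy: go right to fern.
            fern is a leaf — visit fern.
          Visit poppy.
        At mint: no right child.
        Visit mint.
      At moss: no right child.
      Visit moss.
    Visit ash.
  Visit lily.
Visit reed.
Full post-order sequence: daisy, aster, rye, tulip, fern, poppy, mint, moss, ash, lily, reed.

aster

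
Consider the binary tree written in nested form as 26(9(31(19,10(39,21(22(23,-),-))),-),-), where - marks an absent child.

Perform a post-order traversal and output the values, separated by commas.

19, 39, 23, 22, 21, 10, 31, 9, 26

Post-order visits the left subtree, then the right subtree, then the node.
At 26: go left to 9.
  At 9: go left to 31.
    At 31: go left to 19.
      19 is a leaf — visit 19.
    At 31: go right to 10.
      At 10: go left to 39.
        39 is a leaf — visit 39.
      At 10: go right to 21.
        At 21: go left to 22.
          At 22: go left to 23.
            23 is a leaf — visit 23.
          At 22: no right child.
          Visit 22.
        At 21: no right child.
        Visit 21.
      Visit 10.
    Visit 31.
  At 9: no right child.
  Visit 9.
At 26: no right child.
Visit 26.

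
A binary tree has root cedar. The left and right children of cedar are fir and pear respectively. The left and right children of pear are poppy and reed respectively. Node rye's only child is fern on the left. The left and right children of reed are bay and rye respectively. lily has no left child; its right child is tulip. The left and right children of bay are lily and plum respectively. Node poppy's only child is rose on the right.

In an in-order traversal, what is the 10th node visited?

In-order visits the left subtree, then the node, then the right subtree.
At cedar: go left to fir.
  fir is a leaf — visit fir.
Visit cedar.
At cedar: go right to pear.
  At pear: go left to poppy.
    At poppy: no left child.
    Visit poppy.
    At poppy: go right to rose.
      rose is a leaf — visit rose.
  Visit pear.
  At pear: go right to reed.
    At reed: go left to bay.
      At bay: go left to lily.
        At lily: no left child.
        Visit lily.
        At lily: go right to tulip.
          tulip is a leaf — visit tulip.
      Visit bay.
      At bay: go right to plum.
        plum is a leaf — visit plum.
    Visit reed.
    At reed: go right to rye.
      At rye: go left to fern.
        fern is a leaf — visit fern.
      Visit rye.
      At rye: no right child.
Full in-order sequence: fir, cedar, poppy, rose, pear, lily, tulip, bay, plum, reed, fern, rye.

reed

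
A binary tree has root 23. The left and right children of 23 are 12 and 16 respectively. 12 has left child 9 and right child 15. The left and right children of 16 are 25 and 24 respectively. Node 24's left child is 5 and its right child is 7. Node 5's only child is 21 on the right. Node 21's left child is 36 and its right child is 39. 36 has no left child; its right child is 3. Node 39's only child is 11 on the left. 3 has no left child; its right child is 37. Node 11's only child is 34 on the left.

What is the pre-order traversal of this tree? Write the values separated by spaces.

Pre-order visits the node, then its left subtree, then its right subtree.
Visit 23.
At 23: go left to 12.
  Visit 12.
  At 12: go left to 9.
    9 is a leaf — visit 9.
  At 12: go right to 15.
    15 is a leaf — visit 15.
At 23: go right to 16.
  Visit 16.
  At 16: go left to 25.
    25 is a leaf — visit 25.
  At 16: go right to 24.
    Visit 24.
    At 24: go left to 5.
      Visit 5.
      At 5: no left child.
      At 5: go right to 21.
        Visit 21.
        At 21: go left to 36.
          Visit 36.
          At 36: no left child.
          At 36: go right to 3.
            Visit 3.
            At 3: no left child.
            At 3: go right to 37.
              37 is a leaf — visit 37.
        At 21: go right to 39.
          Visit 39.
          At 39: go left to 11.
            Visit 11.
            At 11: go left to 34.
              34 is a leaf — visit 34.
            At 11: no right child.
          At 39: no right child.
    At 24: go right to 7.
      7 is a leaf — visit 7.

23 12 9 15 16 25 24 5 21 36 3 37 39 11 34 7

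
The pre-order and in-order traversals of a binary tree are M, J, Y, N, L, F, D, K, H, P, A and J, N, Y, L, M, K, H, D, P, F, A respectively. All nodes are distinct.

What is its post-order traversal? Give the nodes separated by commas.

The first element of pre-order is the root; it splits in-order into left and right subtrees.
Root M: left subtree has 4 nodes {J, N, Y, L}, right has 6 {K, H, D, P, F, A}.
  Root J: left subtree has 0 nodes { }, right has 3 {N, Y, L}.
    Root Y: left subtree has 1 node {N}, right has 1 {L}.
  Root F: left subtree has 4 nodes {K, H, D, P}, right has 1 {A}.
    Root D: left subtree has 2 nodes {K, H}, right has 1 {P}.
      Root K: left subtree has 0 nodes { }, right has 1 {H}.

N, L, Y, J, H, K, P, D, A, F, M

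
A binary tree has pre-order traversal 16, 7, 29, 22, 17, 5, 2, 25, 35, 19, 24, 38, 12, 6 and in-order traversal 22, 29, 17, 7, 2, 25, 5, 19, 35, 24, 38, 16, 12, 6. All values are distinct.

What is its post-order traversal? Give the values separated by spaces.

The first element of pre-order is the root; it splits in-order into left and right subtrees.
Root 16: left subtree has 11 nodes {22, 29, 17, 7, 2, 25, 5, 19, 35, 24, 38}, right has 2 {12, 6}.
  Root 7: left subtree has 3 nodes {22, 29, 17}, right has 7 {2, 25, 5, 19, 35, 24, 38}.
    Root 29: left subtree has 1 node {22}, right has 1 {17}.
    Root 5: left subtree has 2 nodes {2, 25}, right has 4 {19, 35, 24, 38}.
      Root 2: left subtree has 0 nodes { }, right has 1 {25}.
      Root 35: left subtree has 1 node {19}, right has 2 {24, 38}.
        Root 24: left subtree has 0 nodes { }, right has 1 {38}.
  Root 12: left subtree has 0 nodes { }, right has 1 {6}.

22 17 29 25 2 19 38 24 35 5 7 6 12 16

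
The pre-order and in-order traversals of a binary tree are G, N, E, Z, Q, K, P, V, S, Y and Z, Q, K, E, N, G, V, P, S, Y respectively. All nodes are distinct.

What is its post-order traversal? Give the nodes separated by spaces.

K Q Z E N V Y S P G

The first element of pre-order is the root; it splits in-order into left and right subtrees.
Root G: left subtree has 5 nodes {Z, Q, K, E, N}, right has 4 {V, P, S, Y}.
  Root N: left subtree has 4 nodes {Z, Q, K, E}, right has 0 { }.
    Root E: left subtree has 3 nodes {Z, Q, K}, right has 0 { }.
      Root Z: left subtree has 0 nodes { }, right has 2 {Q, K}.
        Root Q: left subtree has 0 nodes { }, right has 1 {K}.
  Root P: left subtree has 1 node {V}, right has 2 {S, Y}.
    Root S: left subtree has 0 nodes { }, right has 1 {Y}.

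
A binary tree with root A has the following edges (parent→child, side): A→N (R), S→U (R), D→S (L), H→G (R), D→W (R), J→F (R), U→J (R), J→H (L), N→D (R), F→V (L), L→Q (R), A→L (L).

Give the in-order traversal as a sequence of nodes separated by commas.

L, Q, A, N, S, U, H, G, J, V, F, D, W

In-order visits the left subtree, then the node, then the right subtree.
At A: go left to L.
  At L: no left child.
  Visit L.
  At L: go right to Q.
    Q is a leaf — visit Q.
Visit A.
At A: go right to N.
  At N: no left child.
  Visit N.
  At N: go right to D.
    At D: go left to S.
      At S: no left child.
      Visit S.
      At S: go right to U.
        At U: no left child.
        Visit U.
        At U: go right to J.
          At J: go left to H.
            At H: no left child.
            Visit H.
            At H: go right to G.
              G is a leaf — visit G.
          Visit J.
          At J: go right to F.
            At F: go left to V.
              V is a leaf — visit V.
            Visit F.
            At F: no right child.
    Visit D.
    At D: go right to W.
      W is a leaf — visit W.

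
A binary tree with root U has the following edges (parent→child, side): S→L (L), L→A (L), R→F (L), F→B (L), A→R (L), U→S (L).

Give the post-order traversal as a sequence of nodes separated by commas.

Post-order visits the left subtree, then the right subtree, then the node.
At U: go left to S.
  At S: go left to L.
    At L: go left to A.
      At A: go left to R.
        At R: go left to F.
          At F: go left to B.
            B is a leaf — visit B.
          At F: no right child.
          Visit F.
        At R: no right child.
        Visit R.
      At A: no right child.
      Visit A.
    At L: no right child.
    Visit L.
  At S: no right child.
  Visit S.
At U: no right child.
Visit U.

B, F, R, A, L, S, U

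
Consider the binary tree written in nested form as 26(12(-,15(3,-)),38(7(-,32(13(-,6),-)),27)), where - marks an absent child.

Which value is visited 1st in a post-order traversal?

3

Post-order visits the left subtree, then the right subtree, then the node.
At 26: go left to 12.
  At 12: no left child.
  At 12: go right to 15.
    At 15: go left to 3.
      3 is a leaf — visit 3.
    At 15: no right child.
    Visit 15.
  Visit 12.
At 26: go right to 38.
  At 38: go left to 7.
    At 7: no left child.
    At 7: go right to 32.
      At 32: go left to 13.
        At 13: no left child.
        At 13: go right to 6.
          6 is a leaf — visit 6.
        Visit 13.
      At 32: no right child.
      Visit 32.
    Visit 7.
  At 38: go right to 27.
    27 is a leaf — visit 27.
  Visit 38.
Visit 26.
Full post-order sequence: 3, 15, 12, 6, 13, 32, 7, 27, 38, 26.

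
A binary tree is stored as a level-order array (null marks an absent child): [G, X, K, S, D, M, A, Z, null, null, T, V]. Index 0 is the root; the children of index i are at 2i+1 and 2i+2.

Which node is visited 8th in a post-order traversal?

Post-order visits the left subtree, then the right subtree, then the node.
At G: go left to X.
  At X: go left to S.
    At S: go left to Z.
      Z is a leaf — visit Z.
    At S: no right child.
    Visit S.
  At X: go right to D.
    At D: no left child.
    At D: go right to T.
      T is a leaf — visit T.
    Visit D.
  Visit X.
At G: go right to K.
  At K: go left to M.
    At M: go left to V.
      V is a leaf — visit V.
    At M: no right child.
    Visit M.
  At K: go right to A.
    A is a leaf — visit A.
  Visit K.
Visit G.
Full post-order sequence: Z, S, T, D, X, V, M, A, K, G.

A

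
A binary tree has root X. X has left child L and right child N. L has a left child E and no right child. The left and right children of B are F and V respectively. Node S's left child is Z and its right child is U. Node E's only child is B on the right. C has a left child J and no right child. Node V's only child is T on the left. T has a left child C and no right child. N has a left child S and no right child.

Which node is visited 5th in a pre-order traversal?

Pre-order visits the node, then its left subtree, then its right subtree.
Visit X.
At X: go left to L.
  Visit L.
  At L: go left to E.
    Visit E.
    At E: no left child.
    At E: go right to B.
      Visit B.
      At B: go left to F.
        F is a leaf — visit F.
      At B: go right to V.
        Visit V.
        At V: go left to T.
          Visit T.
          At T: go left to C.
            Visit C.
            At C: go left to J.
              J is a leaf — visit J.
            At C: no right child.
          At T: no right child.
        At V: no right child.
  At L: no right child.
At X: go right to N.
  Visit N.
  At N: go left to S.
    Visit S.
    At S: go left to Z.
      Z is a leaf — visit Z.
    At S: go right to U.
      U is a leaf — visit U.
  At N: no right child.
Full pre-order sequence: X, L, E, B, F, V, T, C, J, N, S, Z, U.

F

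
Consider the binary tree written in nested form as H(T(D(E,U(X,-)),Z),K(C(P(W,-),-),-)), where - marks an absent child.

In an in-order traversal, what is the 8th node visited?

W

In-order visits the left subtree, then the node, then the right subtree.
At H: go left to T.
  At T: go left to D.
    At D: go left to E.
      E is a leaf — visit E.
    Visit D.
    At D: go right to U.
      At U: go left to X.
        X is a leaf — visit X.
      Visit U.
      At U: no right child.
  Visit T.
  At T: go right to Z.
    Z is a leaf — visit Z.
Visit H.
At H: go right to K.
  At K: go left to C.
    At C: go left to P.
      At P: go left to W.
        W is a leaf — visit W.
      Visit P.
      At P: no right child.
    Visit C.
    At C: no right child.
  Visit K.
  At K: no right child.
Full in-order sequence: E, D, X, U, T, Z, H, W, P, C, K.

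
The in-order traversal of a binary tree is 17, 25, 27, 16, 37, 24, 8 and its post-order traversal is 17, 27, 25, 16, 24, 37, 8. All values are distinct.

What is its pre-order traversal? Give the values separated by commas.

8, 37, 16, 25, 17, 27, 24

The last element of post-order is the root; it splits in-order into left and right subtrees.
Root 8: left subtree has 6 nodes {17, 25, 27, 16, 37, 24}, right has 0 { }.
  Root 37: left subtree has 4 nodes {17, 25, 27, 16}, right has 1 {24}.
    Root 16: left subtree has 3 nodes {17, 25, 27}, right has 0 { }.
      Root 25: left subtree has 1 node {17}, right has 1 {27}.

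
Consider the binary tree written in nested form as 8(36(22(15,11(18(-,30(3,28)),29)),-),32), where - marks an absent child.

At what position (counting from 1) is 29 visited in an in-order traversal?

8

In-order visits the left subtree, then the node, then the right subtree.
At 8: go left to 36.
  At 36: go left to 22.
    At 22: go left to 15.
      15 is a leaf — visit 15.
    Visit 22.
    At 22: go right to 11.
      At 11: go left to 18.
        At 18: no left child.
        Visit 18.
        At 18: go right to 30.
          At 30: go left to 3.
            3 is a leaf — visit 3.
          Visit 30.
          At 30: go right to 28.
            28 is a leaf — visit 28.
      Visit 11.
      At 11: go right to 29.
        29 is a leaf — visit 29.
  Visit 36.
  At 36: no right child.
Visit 8.
At 8: go right to 32.
  32 is a leaf — visit 32.
Full in-order sequence: 15, 22, 18, 3, 30, 28, 11, 29, 36, 8, 32.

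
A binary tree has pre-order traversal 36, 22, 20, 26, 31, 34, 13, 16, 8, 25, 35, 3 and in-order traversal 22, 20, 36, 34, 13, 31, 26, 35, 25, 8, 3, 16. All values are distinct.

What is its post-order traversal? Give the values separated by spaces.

The first element of pre-order is the root; it splits in-order into left and right subtrees.
Root 36: left subtree has 2 nodes {22, 20}, right has 9 {34, 13, 31, 26, 35, 25, 8, 3, 16}.
  Root 22: left subtree has 0 nodes { }, right has 1 {20}.
  Root 26: left subtree has 3 nodes {34, 13, 31}, right has 5 {35, 25, 8, 3, 16}.
    Root 31: left subtree has 2 nodes {34, 13}, right has 0 { }.
      Root 34: left subtree has 0 nodes { }, right has 1 {13}.
    Root 16: left subtree has 4 nodes {35, 25, 8, 3}, right has 0 { }.
      Root 8: left subtree has 2 nodes {35, 25}, right has 1 {3}.
        Root 25: left subtree has 1 node {35}, right has 0 { }.

20 22 13 34 31 35 25 3 8 16 26 36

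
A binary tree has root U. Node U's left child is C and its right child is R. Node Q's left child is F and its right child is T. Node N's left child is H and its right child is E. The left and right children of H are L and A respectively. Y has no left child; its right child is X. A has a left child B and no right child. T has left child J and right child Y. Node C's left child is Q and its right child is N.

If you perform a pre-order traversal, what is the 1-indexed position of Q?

Pre-order visits the node, then its left subtree, then its right subtree.
Visit U.
At U: go left to C.
  Visit C.
  At C: go left to Q.
    Visit Q.
    At Q: go left to F.
      F is a leaf — visit F.
    At Q: go right to T.
      Visit T.
      At T: go left to J.
        J is a leaf — visit J.
      At T: go right to Y.
        Visit Y.
        At Y: no left child.
        At Y: go right to X.
          X is a leaf — visit X.
  At C: go right to N.
    Visit N.
    At N: go left to H.
      Visit H.
      At H: go left to L.
        L is a leaf — visit L.
      At H: go right to A.
        Visit A.
        At A: go left to B.
          B is a leaf — visit B.
        At A: no right child.
    At N: go right to E.
      E is a leaf — visit E.
At U: go right to R.
  R is a leaf — visit R.
Full pre-order sequence: U, C, Q, F, T, J, Y, X, N, H, L, A, B, E, R.

3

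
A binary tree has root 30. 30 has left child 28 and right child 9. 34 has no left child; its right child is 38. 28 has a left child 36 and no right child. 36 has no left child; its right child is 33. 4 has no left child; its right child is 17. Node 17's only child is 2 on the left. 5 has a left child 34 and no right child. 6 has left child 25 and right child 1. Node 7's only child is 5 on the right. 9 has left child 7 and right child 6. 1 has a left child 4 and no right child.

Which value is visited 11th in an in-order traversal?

6

In-order visits the left subtree, then the node, then the right subtree.
At 30: go left to 28.
  At 28: go left to 36.
    At 36: no left child.
    Visit 36.
    At 36: go right to 33.
      33 is a leaf — visit 33.
  Visit 28.
  At 28: no right child.
Visit 30.
At 30: go right to 9.
  At 9: go left to 7.
    At 7: no left child.
    Visit 7.
    At 7: go right to 5.
      At 5: go left to 34.
        At 34: no left child.
        Visit 34.
        At 34: go right to 38.
          38 is a leaf — visit 38.
      Visit 5.
      At 5: no right child.
  Visit 9.
  At 9: go right to 6.
    At 6: go left to 25.
      25 is a leaf — visit 25.
    Visit 6.
    At 6: go right to 1.
      At 1: go left to 4.
        At 4: no left child.
        Visit 4.
        At 4: go right to 17.
          At 17: go left to 2.
            2 is a leaf — visit 2.
          Visit 17.
          At 17: no right child.
      Visit 1.
      At 1: no right child.
Full in-order sequence: 36, 33, 28, 30, 7, 34, 38, 5, 9, 25, 6, 4, 2, 17, 1.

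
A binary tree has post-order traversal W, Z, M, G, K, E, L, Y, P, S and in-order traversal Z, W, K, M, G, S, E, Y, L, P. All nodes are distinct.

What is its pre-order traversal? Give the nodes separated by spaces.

S K Z W G M P Y E L

The last element of post-order is the root; it splits in-order into left and right subtrees.
Root S: left subtree has 5 nodes {Z, W, K, M, G}, right has 4 {E, Y, L, P}.
  Root K: left subtree has 2 nodes {Z, W}, right has 2 {M, G}.
    Root Z: left subtree has 0 nodes { }, right has 1 {W}.
    Root G: left subtree has 1 node {M}, right has 0 { }.
  Root P: left subtree has 3 nodes {E, Y, L}, right has 0 { }.
    Root Y: left subtree has 1 node {E}, right has 1 {L}.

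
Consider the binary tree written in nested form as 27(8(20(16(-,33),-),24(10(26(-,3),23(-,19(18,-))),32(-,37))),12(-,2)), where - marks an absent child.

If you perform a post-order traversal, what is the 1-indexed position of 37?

Post-order visits the left subtree, then the right subtree, then the node.
At 27: go left to 8.
  At 8: go left to 20.
    At 20: go left to 16.
      At 16: no left child.
      At 16: go right to 33.
        33 is a leaf — visit 33.
      Visit 16.
    At 20: no right child.
    Visit 20.
  At 8: go right to 24.
    At 24: go left to 10.
      At 10: go left to 26.
        At 26: no left child.
        At 26: go right to 3.
          3 is a leaf — visit 3.
        Visit 26.
      At 10: go right to 23.
        At 23: no left child.
        At 23: go right to 19.
          At 19: go left to 18.
            18 is a leaf — visit 18.
          At 19: no right child.
          Visit 19.
        Visit 23.
      Visit 10.
    At 24: go right to 32.
      At 32: no left child.
      At 32: go right to 37.
        37 is a leaf — visit 37.
      Visit 32.
    Visit 24.
  Visit 8.
At 27: go right to 12.
  At 12: no left child.
  At 12: go right to 2.
    2 is a leaf — visit 2.
  Visit 12.
Visit 27.
Full post-order sequence: 33, 16, 20, 3, 26, 18, 19, 23, 10, 37, 32, 24, 8, 2, 12, 27.

10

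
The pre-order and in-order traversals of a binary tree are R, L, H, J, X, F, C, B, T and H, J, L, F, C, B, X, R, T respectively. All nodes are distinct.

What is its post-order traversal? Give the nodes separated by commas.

The first element of pre-order is the root; it splits in-order into left and right subtrees.
Root R: left subtree has 7 nodes {H, J, L, F, C, B, X}, right has 1 {T}.
  Root L: left subtree has 2 nodes {H, J}, right has 4 {F, C, B, X}.
    Root H: left subtree has 0 nodes { }, right has 1 {J}.
    Root X: left subtree has 3 nodes {F, C, B}, right has 0 { }.
      Root F: left subtree has 0 nodes { }, right has 2 {C, B}.
        Root C: left subtree has 0 nodes { }, right has 1 {B}.

J, H, B, C, F, X, L, T, R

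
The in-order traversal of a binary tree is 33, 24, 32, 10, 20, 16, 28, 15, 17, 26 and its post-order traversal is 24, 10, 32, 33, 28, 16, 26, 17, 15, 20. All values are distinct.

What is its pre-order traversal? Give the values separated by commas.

The last element of post-order is the root; it splits in-order into left and right subtrees.
Root 20: left subtree has 4 nodes {33, 24, 32, 10}, right has 5 {16, 28, 15, 17, 26}.
  Root 33: left subtree has 0 nodes { }, right has 3 {24, 32, 10}.
    Root 32: left subtree has 1 node {24}, right has 1 {10}.
  Root 15: left subtree has 2 nodes {16, 28}, right has 2 {17, 26}.
    Root 16: left subtree has 0 nodes { }, right has 1 {28}.
    Root 17: left subtree has 0 nodes { }, right has 1 {26}.

20, 33, 32, 24, 10, 15, 16, 28, 17, 26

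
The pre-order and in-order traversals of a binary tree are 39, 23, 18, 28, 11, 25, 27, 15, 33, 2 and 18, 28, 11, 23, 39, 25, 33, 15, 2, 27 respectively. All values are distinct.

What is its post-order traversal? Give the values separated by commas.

The first element of pre-order is the root; it splits in-order into left and right subtrees.
Root 39: left subtree has 4 nodes {18, 28, 11, 23}, right has 5 {25, 33, 15, 2, 27}.
  Root 23: left subtree has 3 nodes {18, 28, 11}, right has 0 { }.
    Root 18: left subtree has 0 nodes { }, right has 2 {28, 11}.
      Root 28: left subtree has 0 nodes { }, right has 1 {11}.
  Root 25: left subtree has 0 nodes { }, right has 4 {33, 15, 2, 27}.
    Root 27: left subtree has 3 nodes {33, 15, 2}, right has 0 { }.
      Root 15: left subtree has 1 node {33}, right has 1 {2}.

11, 28, 18, 23, 33, 2, 15, 27, 25, 39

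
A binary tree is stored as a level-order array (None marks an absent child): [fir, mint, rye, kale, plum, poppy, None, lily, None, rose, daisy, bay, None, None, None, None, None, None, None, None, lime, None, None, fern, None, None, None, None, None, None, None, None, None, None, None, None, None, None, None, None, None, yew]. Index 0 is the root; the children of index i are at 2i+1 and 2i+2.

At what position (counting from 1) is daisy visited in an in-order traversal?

8

In-order visits the left subtree, then the node, then the right subtree.
At fir: go left to mint.
  At mint: go left to kale.
    At kale: go left to lily.
      lily is a leaf — visit lily.
    Visit kale.
    At kale: no right child.
  Visit mint.
  At mint: go right to plum.
    At plum: go left to rose.
      At rose: no left child.
      Visit rose.
      At rose: go right to lime.
        At lime: go left to yew.
          yew is a leaf — visit yew.
        Visit lime.
        At lime: no right child.
    Visit plum.
    At plum: go right to daisy.
      daisy is a leaf — visit daisy.
Visit fir.
At fir: go right to rye.
  At rye: go left to poppy.
    At poppy: go left to bay.
      At bay: go left to fern.
        fern is a leaf — visit fern.
      Visit bay.
      At bay: no right child.
    Visit poppy.
    At poppy: no right child.
  Visit rye.
  At rye: no right child.
Full in-order sequence: lily, kale, mint, rose, yew, lime, plum, daisy, fir, fern, bay, poppy, rye.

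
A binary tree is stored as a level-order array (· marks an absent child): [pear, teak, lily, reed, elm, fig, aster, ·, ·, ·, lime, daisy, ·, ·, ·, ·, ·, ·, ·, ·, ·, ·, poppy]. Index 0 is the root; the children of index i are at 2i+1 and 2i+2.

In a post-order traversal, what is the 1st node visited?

reed

Post-order visits the left subtree, then the right subtree, then the node.
At pear: go left to teak.
  At teak: go left to reed.
    reed is a leaf — visit reed.
  At teak: go right to elm.
    At elm: no left child.
    At elm: go right to lime.
      At lime: no left child.
      At lime: go right to poppy.
        poppy is a leaf — visit poppy.
      Visit lime.
    Visit elm.
  Visit teak.
At pear: go right to lily.
  At lily: go left to fig.
    At fig: go left to daisy.
      daisy is a leaf — visit daisy.
    At fig: no right child.
    Visit fig.
  At lily: go right to aster.
    aster is a leaf — visit aster.
  Visit lily.
Visit pear.
Full post-order sequence: reed, poppy, lime, elm, teak, daisy, fig, aster, lily, pear.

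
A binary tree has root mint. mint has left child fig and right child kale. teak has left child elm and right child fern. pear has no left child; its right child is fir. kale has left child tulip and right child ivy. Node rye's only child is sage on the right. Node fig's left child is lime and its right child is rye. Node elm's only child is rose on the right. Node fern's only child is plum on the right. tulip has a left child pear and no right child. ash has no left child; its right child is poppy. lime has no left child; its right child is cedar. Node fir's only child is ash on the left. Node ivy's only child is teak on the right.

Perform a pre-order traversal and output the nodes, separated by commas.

mint, fig, lime, cedar, rye, sage, kale, tulip, pear, fir, ash, poppy, ivy, teak, elm, rose, fern, plum

Pre-order visits the node, then its left subtree, then its right subtree.
Visit mint.
At mint: go left to fig.
  Visit fig.
  At fig: go left to lime.
    Visit lime.
    At lime: no left child.
    At lime: go right to cedar.
      cedar is a leaf — visit cedar.
  At fig: go right to rye.
    Visit rye.
    At rye: no left child.
    At rye: go right to sage.
      sage is a leaf — visit sage.
At mint: go right to kale.
  Visit kale.
  At kale: go left to tulip.
    Visit tulip.
    At tulip: go left to pear.
      Visit pear.
      At pear: no left child.
      At pear: go right to fir.
        Visit fir.
        At fir: go left to ash.
          Visit ash.
          At ash: no left child.
          At ash: go right to poppy.
            poppy is a leaf — visit poppy.
        At fir: no right child.
    At tulip: no right child.
  At kale: go right to ivy.
    Visit ivy.
    At ivy: no left child.
    At ivy: go right to teak.
      Visit teak.
      At teak: go left to elm.
        Visit elm.
        At elm: no left child.
        At elm: go right to rose.
          rose is a leaf — visit rose.
      At teak: go right to fern.
        Visit fern.
        At fern: no left child.
        At fern: go right to plum.
          plum is a leaf — visit plum.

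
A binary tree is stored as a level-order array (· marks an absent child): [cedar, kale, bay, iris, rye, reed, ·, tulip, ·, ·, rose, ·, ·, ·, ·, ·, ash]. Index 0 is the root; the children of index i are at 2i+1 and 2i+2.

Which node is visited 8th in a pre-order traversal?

Pre-order visits the node, then its left subtree, then its right subtree.
Visit cedar.
At cedar: go left to kale.
  Visit kale.
  At kale: go left to iris.
    Visit iris.
    At iris: go left to tulip.
      Visit tulip.
      At tulip: no left child.
      At tulip: go right to ash.
        ash is a leaf — visit ash.
    At iris: no right child.
  At kale: go right to rye.
    Visit rye.
    At rye: no left child.
    At rye: go right to rose.
      rose is a leaf — visit rose.
At cedar: go right to bay.
  Visit bay.
  At bay: go left to reed.
    reed is a leaf — visit reed.
  At bay: no right child.
Full pre-order sequence: cedar, kale, iris, tulip, ash, rye, rose, bay, reed.

bay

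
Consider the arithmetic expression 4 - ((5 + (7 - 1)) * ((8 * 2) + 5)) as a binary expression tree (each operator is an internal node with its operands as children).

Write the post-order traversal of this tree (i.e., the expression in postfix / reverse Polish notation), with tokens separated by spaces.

Post-order on an expression tree gives postfix notation: for each operator, emit left operand, right operand, then the operator.

4 5 7 1 - + 8 2 * 5 + * -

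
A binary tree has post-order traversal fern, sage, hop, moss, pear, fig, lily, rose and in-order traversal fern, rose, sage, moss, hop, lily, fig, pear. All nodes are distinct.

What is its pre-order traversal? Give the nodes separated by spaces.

rose fern lily moss sage hop fig pear

The last element of post-order is the root; it splits in-order into left and right subtrees.
Root rose: left subtree has 1 node {fern}, right has 6 {sage, moss, hop, lily, fig, pear}.
  Root lily: left subtree has 3 nodes {sage, moss, hop}, right has 2 {fig, pear}.
    Root moss: left subtree has 1 node {sage}, right has 1 {hop}.
    Root fig: left subtree has 0 nodes { }, right has 1 {pear}.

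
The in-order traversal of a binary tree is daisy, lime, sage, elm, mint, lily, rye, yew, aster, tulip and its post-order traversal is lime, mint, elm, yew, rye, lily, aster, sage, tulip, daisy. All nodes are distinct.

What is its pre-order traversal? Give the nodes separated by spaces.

The last element of post-order is the root; it splits in-order into left and right subtrees.
Root daisy: left subtree has 0 nodes { }, right has 9 {lime, sage, elm, mint, lily, rye, yew, aster, tulip}.
  Root tulip: left subtree has 8 nodes {lime, sage, elm, mint, lily, rye, yew, aster}, right has 0 { }.
    Root sage: left subtree has 1 node {lime}, right has 6 {elm, mint, lily, rye, yew, aster}.
      Root aster: left subtree has 5 nodes {elm, mint, lily, rye, yew}, right has 0 { }.
        Root lily: left subtree has 2 nodes {elm, mint}, right has 2 {rye, yew}.
          Root elm: left subtree has 0 nodes { }, right has 1 {mint}.
          Root rye: left subtree has 0 nodes { }, right has 1 {yew}.

daisy tulip sage lime aster lily elm mint rye yew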